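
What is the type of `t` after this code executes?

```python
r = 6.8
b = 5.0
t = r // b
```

float // float returns float (floor division preserves float type)

float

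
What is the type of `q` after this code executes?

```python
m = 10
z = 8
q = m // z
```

int // int returns int (10 // 8 = 1)

int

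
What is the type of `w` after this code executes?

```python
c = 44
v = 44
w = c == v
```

Equality comparison returns bool

bool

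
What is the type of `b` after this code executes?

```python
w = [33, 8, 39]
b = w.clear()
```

list.clear() returns None

NoneType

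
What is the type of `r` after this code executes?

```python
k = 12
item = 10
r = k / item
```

int / int always returns float in Python 3 (12 / 10 = 1.2)

float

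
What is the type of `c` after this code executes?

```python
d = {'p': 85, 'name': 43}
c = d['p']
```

Accessing dict[str, int] with key 'p' returns int value 85

int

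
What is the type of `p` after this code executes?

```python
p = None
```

None has type NoneType

NoneType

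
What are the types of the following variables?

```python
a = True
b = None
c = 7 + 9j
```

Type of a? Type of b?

a is bool; b is NoneType

bool, NoneType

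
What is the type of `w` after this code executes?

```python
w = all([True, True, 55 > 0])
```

all() returns bool

bool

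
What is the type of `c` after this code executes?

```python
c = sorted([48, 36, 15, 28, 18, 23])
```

sorted() always returns list

list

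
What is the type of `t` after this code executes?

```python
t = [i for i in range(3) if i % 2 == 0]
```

A list comprehension [...] produces a list

list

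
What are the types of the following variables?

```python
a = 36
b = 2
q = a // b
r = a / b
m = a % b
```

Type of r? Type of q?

int / int returns float; int // int returns int

float, int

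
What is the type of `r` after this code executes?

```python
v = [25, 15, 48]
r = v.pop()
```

list.pop() returns the popped element (int here)

int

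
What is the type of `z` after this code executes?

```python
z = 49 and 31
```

'and' returns the last value when all truthy (31, which is int)

int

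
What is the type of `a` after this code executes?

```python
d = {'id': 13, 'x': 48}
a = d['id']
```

Accessing dict[str, int] with key 'id' returns int value 13

int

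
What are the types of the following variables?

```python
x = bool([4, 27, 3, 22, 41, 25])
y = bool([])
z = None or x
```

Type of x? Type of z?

bool() returns bool; None or <bool> returns the bool

bool, bool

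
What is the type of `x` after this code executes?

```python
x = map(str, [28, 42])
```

map() returns a map iterator object

map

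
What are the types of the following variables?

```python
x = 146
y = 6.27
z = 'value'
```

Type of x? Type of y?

x is int; y is float

int, float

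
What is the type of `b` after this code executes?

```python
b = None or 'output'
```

'or' with None returns the other value ('output', str)

str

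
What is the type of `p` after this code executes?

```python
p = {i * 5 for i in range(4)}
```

A set comprehension {expr for x in iterable} produces a set

set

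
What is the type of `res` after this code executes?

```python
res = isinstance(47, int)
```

isinstance() returns bool

bool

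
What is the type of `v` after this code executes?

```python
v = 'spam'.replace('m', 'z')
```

str.replace() returns str

str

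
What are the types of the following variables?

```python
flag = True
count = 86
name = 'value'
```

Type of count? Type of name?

count is int; name is str

int, str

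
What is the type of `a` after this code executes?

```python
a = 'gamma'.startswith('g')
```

str.startswith() returns bool

bool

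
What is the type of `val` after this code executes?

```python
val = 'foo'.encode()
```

str.encode() returns bytes

bytes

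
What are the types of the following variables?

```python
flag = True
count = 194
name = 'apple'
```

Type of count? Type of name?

count is int; name is str

int, str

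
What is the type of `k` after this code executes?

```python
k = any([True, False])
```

any() returns bool

bool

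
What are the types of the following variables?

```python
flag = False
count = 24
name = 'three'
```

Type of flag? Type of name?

flag is bool; name is str

bool, str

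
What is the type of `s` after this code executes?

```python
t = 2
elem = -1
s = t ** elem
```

int ** negative int returns float

float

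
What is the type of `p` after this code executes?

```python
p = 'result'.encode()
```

str.encode() returns bytes

bytes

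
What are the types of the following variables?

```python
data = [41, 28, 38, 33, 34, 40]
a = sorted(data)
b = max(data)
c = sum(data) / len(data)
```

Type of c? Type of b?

int / int returns float; max of ints returns int

float, int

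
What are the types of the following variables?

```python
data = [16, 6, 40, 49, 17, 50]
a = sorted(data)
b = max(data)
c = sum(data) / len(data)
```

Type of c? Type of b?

int / int returns float; max of ints returns int

float, int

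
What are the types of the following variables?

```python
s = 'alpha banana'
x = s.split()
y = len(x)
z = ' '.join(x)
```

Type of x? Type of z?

str.split() returns list; str.join() returns str

list, str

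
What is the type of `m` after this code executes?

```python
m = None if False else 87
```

Ternary: condition is False, else branch (87) taken → int

int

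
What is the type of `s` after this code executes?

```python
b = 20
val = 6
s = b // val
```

int // int returns int (20 // 6 = 3)

int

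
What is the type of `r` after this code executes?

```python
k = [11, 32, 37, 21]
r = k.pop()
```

list.pop() returns the popped element (int here)

int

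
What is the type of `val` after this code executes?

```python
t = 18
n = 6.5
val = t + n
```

int + float returns float (18 + 6.5 = 24.5)

float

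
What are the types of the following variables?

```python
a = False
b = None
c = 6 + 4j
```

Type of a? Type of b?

a is bool; b is NoneType

bool, NoneType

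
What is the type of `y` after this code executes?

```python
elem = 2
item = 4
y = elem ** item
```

int ** positive int returns int (2 ** 4 = 16)

int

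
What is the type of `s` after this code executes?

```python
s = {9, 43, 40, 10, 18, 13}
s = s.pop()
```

Popping from a set of ints returns int

int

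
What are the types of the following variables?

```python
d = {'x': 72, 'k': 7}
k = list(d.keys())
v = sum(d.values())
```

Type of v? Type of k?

sum of int values returns int; list(...) returns list

int, list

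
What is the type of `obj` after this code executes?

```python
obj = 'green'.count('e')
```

str.count() returns int

int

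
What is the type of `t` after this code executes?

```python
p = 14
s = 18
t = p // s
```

int // int returns int (14 // 18 = 0)

int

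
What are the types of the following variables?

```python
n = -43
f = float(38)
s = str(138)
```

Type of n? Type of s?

n is int; s is str

int, str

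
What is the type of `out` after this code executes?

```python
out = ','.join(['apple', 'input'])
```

str.join() returns str

str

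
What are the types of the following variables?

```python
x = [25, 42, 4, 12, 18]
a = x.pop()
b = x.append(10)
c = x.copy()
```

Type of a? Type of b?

list.pop() returns the element (int); list.append() returns None

int, NoneType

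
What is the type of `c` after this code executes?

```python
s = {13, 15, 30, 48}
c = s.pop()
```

Popping from a set of ints returns int

int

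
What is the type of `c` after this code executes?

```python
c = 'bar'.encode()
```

str.encode() returns bytes

bytes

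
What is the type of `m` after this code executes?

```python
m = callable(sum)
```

callable() returns bool

bool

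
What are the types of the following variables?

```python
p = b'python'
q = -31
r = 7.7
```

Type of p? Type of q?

p is bytes; q is int

bytes, int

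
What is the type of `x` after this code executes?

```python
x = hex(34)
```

hex() returns str representation

str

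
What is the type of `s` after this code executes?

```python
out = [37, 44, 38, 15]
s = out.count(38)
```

list.count() returns int

int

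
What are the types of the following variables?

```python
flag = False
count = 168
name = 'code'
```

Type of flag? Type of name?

flag is bool; name is str

bool, str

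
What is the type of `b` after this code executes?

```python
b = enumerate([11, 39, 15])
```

enumerate() returns an enumerate iterator object

enumerate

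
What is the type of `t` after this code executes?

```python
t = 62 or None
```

'or' returns first truthy value (62, int)

int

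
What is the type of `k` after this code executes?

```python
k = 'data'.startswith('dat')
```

str.startswith() returns bool

bool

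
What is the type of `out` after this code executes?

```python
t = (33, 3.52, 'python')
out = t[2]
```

Index 2 of tuple is 'python' which is str

str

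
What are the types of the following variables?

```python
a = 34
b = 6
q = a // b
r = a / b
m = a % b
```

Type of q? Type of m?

int // int returns int; int % int returns int

int, int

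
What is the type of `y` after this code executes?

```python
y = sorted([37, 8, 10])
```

sorted() always returns list

list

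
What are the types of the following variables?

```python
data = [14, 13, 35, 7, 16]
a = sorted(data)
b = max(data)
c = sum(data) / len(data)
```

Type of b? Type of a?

max of ints returns int; sorted() returns list

int, list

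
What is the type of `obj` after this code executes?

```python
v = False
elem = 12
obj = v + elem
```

bool + int returns int (False is 0, so 0 + 12 = 12)

int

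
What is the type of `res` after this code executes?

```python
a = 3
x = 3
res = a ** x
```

int ** positive int returns int (3 ** 3 = 27)

int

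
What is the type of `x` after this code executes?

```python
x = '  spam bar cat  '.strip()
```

str.strip() returns str

str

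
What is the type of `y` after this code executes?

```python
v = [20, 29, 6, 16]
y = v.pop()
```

list.pop() returns the popped element (int here)

int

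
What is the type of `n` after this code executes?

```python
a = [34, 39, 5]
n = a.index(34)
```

list.index() returns int

int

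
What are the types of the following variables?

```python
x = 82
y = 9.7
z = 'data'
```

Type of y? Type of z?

y is float; z is str

float, str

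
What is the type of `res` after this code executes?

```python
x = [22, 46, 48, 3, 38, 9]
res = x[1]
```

Indexing a list of ints returns int (x[1] = 46)

int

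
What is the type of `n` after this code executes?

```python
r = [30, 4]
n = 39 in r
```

'in' operator returns bool

bool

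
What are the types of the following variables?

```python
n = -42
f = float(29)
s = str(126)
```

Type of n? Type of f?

n is int; f is float

int, float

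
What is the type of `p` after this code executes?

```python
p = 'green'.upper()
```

str.upper() returns str

str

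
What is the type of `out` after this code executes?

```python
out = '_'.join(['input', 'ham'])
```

str.join() returns str

str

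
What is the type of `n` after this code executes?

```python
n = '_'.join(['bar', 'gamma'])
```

str.join() returns str

str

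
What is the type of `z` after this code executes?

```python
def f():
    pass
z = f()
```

A function with no return statement returns None

NoneType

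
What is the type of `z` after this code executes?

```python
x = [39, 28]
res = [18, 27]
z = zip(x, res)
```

zip() returns a zip iterator object

zip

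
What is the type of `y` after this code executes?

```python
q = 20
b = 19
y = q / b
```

int / int always returns float in Python 3 (20 / 19 = 1.05263)

float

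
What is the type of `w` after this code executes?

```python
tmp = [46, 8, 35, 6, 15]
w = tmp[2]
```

Indexing a list of ints returns int (tmp[2] = 35)

int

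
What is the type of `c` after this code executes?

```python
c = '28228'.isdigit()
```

str.isdigit() returns bool

bool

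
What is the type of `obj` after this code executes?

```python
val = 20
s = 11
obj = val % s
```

int % int returns int (20 % 11 = 9)

int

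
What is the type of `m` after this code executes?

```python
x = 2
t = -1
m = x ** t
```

int ** negative int returns float

float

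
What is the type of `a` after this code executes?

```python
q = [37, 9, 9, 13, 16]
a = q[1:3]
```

Slicing a list always returns a list

list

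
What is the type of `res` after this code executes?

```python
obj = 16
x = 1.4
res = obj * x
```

int * float returns float (16 * 1.4 = 22.4)

float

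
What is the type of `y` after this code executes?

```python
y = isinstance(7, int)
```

isinstance() returns bool

bool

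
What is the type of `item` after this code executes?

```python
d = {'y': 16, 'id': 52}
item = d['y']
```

Accessing dict[str, int] with key 'y' returns int value 16

int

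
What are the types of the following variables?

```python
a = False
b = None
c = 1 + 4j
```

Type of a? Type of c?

a is bool; c is complex

bool, complex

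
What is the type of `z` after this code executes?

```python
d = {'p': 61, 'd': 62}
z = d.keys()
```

.keys() returns a dict_keys view object

dict_keys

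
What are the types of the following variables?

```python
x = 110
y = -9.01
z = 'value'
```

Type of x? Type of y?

x is int; y is float

int, float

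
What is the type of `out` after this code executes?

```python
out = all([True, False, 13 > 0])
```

all() returns bool

bool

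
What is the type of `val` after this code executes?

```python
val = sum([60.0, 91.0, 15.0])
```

sum() of floats returns float

float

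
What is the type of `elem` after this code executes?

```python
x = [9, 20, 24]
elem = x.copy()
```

list.copy() returns list

list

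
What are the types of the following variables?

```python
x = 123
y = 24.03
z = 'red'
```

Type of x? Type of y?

x is int; y is float

int, float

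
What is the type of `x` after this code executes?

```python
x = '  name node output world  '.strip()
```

str.strip() returns str

str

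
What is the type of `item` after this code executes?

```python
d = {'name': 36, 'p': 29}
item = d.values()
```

.values() returns a dict_values view object

dict_values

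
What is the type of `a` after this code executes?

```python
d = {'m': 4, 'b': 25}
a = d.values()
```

.values() returns a dict_values view object

dict_values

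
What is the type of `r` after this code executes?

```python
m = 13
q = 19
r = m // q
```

int // int returns int (13 // 19 = 0)

int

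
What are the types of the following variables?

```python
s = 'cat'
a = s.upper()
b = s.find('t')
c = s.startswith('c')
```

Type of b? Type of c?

str.find() returns int; str.startswith() returns bool

int, bool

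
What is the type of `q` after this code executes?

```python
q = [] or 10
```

'or' returns first truthy value (10, which is int)

int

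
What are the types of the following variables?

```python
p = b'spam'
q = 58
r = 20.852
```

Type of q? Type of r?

q is int; r is float

int, float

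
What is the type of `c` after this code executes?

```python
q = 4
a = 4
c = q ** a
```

int ** positive int returns int (4 ** 4 = 256)

int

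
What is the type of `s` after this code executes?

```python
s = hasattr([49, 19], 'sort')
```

hasattr() returns bool

bool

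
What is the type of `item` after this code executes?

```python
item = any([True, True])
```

any() returns bool

bool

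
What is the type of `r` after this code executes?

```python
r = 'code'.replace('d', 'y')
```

str.replace() returns str

str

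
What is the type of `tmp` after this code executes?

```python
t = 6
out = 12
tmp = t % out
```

int % int returns int (6 % 12 = 6)

int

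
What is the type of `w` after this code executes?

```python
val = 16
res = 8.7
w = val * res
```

int * float returns float (16 * 8.7 = 139.2)

float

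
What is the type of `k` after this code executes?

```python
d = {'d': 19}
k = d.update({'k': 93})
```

dict.update() returns None

NoneType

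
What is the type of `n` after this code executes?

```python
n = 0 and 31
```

'and' returns the first falsy value (0, which is int)

int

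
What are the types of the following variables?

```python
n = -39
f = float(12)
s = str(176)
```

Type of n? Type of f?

n is int; f is float

int, float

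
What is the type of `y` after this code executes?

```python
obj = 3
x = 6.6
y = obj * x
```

int * float returns float (3 * 6.6 = 19.8)

float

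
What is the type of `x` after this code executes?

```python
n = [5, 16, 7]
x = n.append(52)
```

list.append() returns None (mutates in place)

NoneType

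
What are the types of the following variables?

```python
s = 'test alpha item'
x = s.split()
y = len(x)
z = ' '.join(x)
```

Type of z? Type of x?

str.join() returns str; str.split() returns list

str, list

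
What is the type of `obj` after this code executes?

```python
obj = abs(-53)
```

abs() of int returns int

int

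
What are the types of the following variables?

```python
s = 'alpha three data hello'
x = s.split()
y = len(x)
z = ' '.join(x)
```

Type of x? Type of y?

str.split() returns list; len() returns int

list, int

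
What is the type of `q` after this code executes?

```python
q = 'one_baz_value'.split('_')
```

str.split() returns list

list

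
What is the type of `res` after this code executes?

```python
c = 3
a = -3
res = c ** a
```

int ** negative int returns float

float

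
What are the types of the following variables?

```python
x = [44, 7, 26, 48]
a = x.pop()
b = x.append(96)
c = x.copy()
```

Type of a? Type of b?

list.pop() returns the element (int); list.append() returns None

int, NoneType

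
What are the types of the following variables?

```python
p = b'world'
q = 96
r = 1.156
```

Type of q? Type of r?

q is int; r is float

int, float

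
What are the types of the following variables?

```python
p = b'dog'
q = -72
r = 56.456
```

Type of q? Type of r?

q is int; r is float

int, float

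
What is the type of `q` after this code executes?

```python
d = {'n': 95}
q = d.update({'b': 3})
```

dict.update() returns None

NoneType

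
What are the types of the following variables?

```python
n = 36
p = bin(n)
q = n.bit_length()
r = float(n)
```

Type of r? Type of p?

float() returns float; bin() returns str

float, str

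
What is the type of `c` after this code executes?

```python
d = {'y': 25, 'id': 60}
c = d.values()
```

.values() returns a dict_values view object

dict_values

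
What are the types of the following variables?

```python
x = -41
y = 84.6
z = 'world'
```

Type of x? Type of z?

x is int; z is str

int, str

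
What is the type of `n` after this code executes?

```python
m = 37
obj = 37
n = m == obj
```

Equality comparison returns bool

bool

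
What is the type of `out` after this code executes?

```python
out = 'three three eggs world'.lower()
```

str.lower() returns str

str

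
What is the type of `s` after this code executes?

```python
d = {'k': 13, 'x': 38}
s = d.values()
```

.values() returns a dict_values view object

dict_values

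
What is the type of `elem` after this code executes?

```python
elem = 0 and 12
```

'and' returns the first falsy value (0, which is int)

int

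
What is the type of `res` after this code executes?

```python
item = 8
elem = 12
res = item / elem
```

int / int always returns float in Python 3 (8 / 12 = 0.666667)

float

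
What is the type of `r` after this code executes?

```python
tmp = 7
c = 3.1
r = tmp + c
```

int + float returns float (7 + 3.1 = 10.1)

float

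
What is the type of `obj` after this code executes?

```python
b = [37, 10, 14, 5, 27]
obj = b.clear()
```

list.clear() returns None

NoneType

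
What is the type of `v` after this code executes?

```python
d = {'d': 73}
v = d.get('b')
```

dict.get() returns None when key 'b' is not found and no default given

NoneType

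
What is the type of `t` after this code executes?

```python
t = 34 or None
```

'or' returns first truthy value (34, int)

int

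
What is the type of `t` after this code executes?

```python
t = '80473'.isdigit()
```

str.isdigit() returns bool

bool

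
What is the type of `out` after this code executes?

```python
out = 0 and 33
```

'and' returns the first falsy value (0, which is int)

int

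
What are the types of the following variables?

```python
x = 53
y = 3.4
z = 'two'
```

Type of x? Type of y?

x is int; y is float

int, float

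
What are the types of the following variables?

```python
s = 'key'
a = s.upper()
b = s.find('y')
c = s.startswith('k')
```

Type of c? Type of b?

str.startswith() returns bool; str.find() returns int

bool, int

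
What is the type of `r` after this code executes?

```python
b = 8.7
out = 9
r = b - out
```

float - int returns float (8.7 - 9 = -0.3)

float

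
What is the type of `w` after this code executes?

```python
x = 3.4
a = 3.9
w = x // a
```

float // float returns float (floor division preserves float type)

float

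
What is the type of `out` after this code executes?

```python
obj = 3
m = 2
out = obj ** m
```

int ** positive int returns int (3 ** 2 = 9)

int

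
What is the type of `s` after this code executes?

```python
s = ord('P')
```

ord() returns int (Unicode code point)

int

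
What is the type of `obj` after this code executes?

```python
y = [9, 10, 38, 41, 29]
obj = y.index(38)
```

list.index() returns int

int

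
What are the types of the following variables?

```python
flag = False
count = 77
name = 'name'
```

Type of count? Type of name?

count is int; name is str

int, str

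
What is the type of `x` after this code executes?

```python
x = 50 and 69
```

'and' returns the last value when all truthy (69, which is int)

int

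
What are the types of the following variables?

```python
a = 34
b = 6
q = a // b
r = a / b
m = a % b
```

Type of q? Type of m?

int // int returns int; int % int returns int

int, int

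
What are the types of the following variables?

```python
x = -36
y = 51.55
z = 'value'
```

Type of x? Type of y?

x is int; y is float

int, float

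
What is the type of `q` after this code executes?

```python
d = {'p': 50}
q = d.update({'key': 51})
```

dict.update() returns None

NoneType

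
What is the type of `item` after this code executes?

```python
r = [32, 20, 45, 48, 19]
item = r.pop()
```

list.pop() returns the popped element (int here)

int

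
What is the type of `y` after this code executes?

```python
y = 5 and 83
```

'and' returns the last value when all truthy (83, which is int)

int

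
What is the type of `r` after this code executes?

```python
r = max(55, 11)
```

max() of ints returns int

int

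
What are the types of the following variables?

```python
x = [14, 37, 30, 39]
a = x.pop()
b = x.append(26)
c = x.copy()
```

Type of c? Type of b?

list.copy() returns list; list.append() returns None

list, NoneType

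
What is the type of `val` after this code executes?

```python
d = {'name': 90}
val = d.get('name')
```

dict.get() returns the value (int) when key is found

int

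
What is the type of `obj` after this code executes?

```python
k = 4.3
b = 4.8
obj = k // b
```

float // float returns float (floor division preserves float type)

float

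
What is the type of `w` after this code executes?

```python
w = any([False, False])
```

any() returns bool

bool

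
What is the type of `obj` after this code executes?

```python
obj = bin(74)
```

bin() returns str representation

str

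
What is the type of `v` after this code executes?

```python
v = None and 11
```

'and' returns first falsy value (None)

NoneType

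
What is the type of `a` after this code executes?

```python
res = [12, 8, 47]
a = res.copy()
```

list.copy() returns list

list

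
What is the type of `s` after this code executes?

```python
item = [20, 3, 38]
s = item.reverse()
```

list.reverse() returns None

NoneType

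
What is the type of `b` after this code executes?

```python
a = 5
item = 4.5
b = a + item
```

int + float returns float (5 + 4.5 = 9.5)

float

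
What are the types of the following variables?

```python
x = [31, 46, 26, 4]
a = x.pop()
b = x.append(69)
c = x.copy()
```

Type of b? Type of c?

list.append() returns None; list.copy() returns list

NoneType, list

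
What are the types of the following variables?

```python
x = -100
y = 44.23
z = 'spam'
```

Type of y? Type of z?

y is float; z is str

float, str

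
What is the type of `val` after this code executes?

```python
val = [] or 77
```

'or' returns first truthy value (77, which is int)

int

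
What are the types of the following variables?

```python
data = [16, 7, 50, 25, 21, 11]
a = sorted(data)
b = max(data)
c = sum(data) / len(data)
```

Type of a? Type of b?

sorted() returns list; max of ints returns int

list, int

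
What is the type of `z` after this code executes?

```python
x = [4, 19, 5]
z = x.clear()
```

list.clear() returns None

NoneType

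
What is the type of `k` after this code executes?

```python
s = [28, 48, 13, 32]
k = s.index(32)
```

list.index() returns int

int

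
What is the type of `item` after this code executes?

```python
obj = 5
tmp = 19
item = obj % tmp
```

int % int returns int (5 % 19 = 5)

int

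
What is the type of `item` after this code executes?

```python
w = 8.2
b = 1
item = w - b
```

float - int returns float (8.2 - 1 = 7.2)

float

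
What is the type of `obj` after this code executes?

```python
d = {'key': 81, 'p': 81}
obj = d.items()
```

dict.items() returns a dict_items view

dict_items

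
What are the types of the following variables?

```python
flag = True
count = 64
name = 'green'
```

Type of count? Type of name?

count is int; name is str

int, str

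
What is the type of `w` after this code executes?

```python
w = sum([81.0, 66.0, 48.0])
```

sum() of floats returns float

float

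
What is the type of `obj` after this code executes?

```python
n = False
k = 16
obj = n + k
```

bool + int returns int (False is 0, so 0 + 16 = 16)

int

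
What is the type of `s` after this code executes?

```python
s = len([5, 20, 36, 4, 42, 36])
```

len() always returns int

int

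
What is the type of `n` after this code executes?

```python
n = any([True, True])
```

any() returns bool

bool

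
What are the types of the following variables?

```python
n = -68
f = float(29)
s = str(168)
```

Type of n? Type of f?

n is int; f is float

int, float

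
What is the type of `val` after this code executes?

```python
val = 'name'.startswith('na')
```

str.startswith() returns bool

bool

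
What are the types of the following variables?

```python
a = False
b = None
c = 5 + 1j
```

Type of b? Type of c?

b is NoneType; c is complex

NoneType, complex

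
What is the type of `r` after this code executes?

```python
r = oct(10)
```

oct() returns str representation

str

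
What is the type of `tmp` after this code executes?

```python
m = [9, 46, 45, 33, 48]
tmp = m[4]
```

Indexing a list of ints returns int (m[4] = 48)

int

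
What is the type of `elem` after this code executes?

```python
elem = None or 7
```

'or' with None returns the other value (7, int)

int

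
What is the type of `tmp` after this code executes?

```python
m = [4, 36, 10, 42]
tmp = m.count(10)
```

list.count() returns int

int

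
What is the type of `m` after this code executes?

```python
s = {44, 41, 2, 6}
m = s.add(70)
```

set.add() returns None (mutates in place)

NoneType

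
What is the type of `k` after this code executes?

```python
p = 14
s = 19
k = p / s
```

int / int always returns float in Python 3 (14 / 19 = 0.736842)

float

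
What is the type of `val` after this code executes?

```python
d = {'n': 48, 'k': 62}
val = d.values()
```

.values() returns a dict_values view object

dict_values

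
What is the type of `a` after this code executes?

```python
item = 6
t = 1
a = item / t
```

int / int always returns float in Python 3 (6 / 1 = 6)

float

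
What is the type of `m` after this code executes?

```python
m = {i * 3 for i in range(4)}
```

A set comprehension {expr for x in iterable} produces a set

set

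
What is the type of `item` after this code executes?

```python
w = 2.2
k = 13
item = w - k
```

float - int returns float (2.2 - 13 = -10.8)

float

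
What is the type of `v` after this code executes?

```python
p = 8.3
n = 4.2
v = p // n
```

float // float returns float (floor division preserves float type)

float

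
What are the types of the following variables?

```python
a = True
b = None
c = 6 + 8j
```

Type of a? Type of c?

a is bool; c is complex

bool, complex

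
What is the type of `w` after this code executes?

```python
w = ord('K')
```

ord() returns int (Unicode code point)

int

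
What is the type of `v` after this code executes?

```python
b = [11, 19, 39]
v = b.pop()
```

list.pop() returns the popped element (int here)

int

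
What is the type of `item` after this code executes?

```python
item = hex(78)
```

hex() returns str representation

str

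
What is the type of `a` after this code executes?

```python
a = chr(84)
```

chr() returns str (single character)

str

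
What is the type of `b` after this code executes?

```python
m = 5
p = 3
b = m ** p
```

int ** positive int returns int (5 ** 3 = 125)

int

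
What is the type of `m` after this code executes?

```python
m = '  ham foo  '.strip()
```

str.strip() returns str

str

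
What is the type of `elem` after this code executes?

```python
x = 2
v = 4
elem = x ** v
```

int ** positive int returns int (2 ** 4 = 16)

int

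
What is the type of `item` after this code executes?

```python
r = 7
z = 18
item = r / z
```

int / int always returns float in Python 3 (7 / 18 = 0.388889)

float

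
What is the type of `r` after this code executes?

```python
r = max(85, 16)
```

max() of ints returns int

int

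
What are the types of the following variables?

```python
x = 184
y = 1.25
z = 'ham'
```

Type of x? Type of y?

x is int; y is float

int, float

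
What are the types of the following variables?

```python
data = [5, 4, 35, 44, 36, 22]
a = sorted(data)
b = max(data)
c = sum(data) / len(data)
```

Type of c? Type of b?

int / int returns float; max of ints returns int

float, int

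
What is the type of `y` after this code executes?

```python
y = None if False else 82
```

Ternary: condition is False, else branch (82) taken → int

int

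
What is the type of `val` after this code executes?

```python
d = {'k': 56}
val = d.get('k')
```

dict.get() returns the value (int) when key is found

int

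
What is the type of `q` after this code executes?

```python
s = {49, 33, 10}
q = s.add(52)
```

set.add() returns None (mutates in place)

NoneType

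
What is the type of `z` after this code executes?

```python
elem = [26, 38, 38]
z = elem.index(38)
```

list.index() returns int

int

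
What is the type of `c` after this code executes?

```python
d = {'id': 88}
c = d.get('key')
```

dict.get() returns None when key 'key' is not found and no default given

NoneType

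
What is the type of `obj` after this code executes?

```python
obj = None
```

None has type NoneType

NoneType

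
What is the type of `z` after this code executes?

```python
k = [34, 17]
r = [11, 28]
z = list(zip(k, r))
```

list(zip(...)) returns a list of tuples

list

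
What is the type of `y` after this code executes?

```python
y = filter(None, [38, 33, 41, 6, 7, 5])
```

filter() returns a filter iterator object

filter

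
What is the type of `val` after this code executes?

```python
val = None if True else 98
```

Ternary: condition is True, if branch (None) taken → NoneType

NoneType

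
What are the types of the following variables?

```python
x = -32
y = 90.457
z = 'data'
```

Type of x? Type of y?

x is int; y is float

int, float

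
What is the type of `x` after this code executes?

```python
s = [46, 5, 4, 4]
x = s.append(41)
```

list.append() returns None (mutates in place)

NoneType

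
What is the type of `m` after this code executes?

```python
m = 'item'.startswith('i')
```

str.startswith() returns bool

bool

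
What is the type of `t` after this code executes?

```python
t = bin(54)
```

bin() returns str representation

str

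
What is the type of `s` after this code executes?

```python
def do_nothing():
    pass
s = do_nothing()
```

A function with no return statement returns None

NoneType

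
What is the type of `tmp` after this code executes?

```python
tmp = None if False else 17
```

Ternary: condition is False, else branch (17) taken → int

int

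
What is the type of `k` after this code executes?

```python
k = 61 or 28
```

'or' returns the first truthy value (61, which is int)

int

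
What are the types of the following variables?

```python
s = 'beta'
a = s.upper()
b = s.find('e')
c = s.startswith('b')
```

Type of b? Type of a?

str.find() returns int; str.upper() returns str

int, str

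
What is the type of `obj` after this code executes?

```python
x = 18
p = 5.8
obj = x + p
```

int + float returns float (18 + 5.8 = 23.8)

float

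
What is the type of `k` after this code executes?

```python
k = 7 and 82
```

'and' returns the last value when all truthy (82, which is int)

int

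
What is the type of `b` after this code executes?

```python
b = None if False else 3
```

Ternary: condition is False, else branch (3) taken → int

int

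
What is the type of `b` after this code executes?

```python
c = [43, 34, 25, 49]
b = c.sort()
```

list.sort() returns None (sorts in place)

NoneType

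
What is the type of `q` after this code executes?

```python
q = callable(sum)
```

callable() returns bool

bool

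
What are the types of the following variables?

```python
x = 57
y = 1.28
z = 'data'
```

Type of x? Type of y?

x is int; y is float

int, float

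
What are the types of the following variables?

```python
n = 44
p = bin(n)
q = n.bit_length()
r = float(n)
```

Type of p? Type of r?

bin() returns str; float() returns float

str, float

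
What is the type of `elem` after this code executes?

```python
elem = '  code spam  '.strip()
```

str.strip() returns str

str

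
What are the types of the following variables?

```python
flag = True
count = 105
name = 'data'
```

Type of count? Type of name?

count is int; name is str

int, str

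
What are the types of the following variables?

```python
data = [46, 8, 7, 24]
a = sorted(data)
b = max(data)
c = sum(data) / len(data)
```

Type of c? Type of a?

int / int returns float; sorted() returns list

float, list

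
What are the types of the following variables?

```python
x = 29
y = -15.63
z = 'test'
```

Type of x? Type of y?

x is int; y is float

int, float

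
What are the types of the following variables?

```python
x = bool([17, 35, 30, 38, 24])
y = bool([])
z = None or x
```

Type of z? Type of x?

None or <bool> returns the bool; bool() returns bool

bool, bool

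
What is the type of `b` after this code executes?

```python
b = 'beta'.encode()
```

str.encode() returns bytes

bytes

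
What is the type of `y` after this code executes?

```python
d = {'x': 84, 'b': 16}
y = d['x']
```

Accessing dict[str, int] with key 'x' returns int value 84

int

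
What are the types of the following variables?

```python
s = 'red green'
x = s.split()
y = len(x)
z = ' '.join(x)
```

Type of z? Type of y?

str.join() returns str; len() returns int

str, int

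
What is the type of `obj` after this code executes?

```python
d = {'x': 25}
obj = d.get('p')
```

dict.get() returns None when key 'p' is not found and no default given

NoneType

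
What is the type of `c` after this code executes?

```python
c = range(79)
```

range() returns a range object

range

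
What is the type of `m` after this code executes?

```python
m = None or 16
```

'or' with None returns the other value (16, int)

int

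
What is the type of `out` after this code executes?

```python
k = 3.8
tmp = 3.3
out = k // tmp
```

float // float returns float (floor division preserves float type)

float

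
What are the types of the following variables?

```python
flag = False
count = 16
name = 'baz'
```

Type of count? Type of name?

count is int; name is str

int, str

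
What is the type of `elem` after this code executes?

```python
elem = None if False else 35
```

Ternary: condition is False, else branch (35) taken → int

int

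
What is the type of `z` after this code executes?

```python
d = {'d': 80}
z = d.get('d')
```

dict.get() returns the value (int) when key is found

int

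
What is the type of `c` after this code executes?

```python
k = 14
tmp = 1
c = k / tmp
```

int / int always returns float in Python 3 (14 / 1 = 14)

float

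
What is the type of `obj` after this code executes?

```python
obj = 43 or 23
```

'or' returns the first truthy value (43, which is int)

int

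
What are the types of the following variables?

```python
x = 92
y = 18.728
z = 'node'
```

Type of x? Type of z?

x is int; z is str

int, str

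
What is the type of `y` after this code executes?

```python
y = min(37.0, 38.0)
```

min() of floats returns float

float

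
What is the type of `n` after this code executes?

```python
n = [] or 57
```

'or' returns first truthy value (57, which is int)

int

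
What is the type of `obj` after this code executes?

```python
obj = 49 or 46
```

'or' returns the first truthy value (49, which is int)

int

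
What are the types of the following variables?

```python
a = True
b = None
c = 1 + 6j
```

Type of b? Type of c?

b is NoneType; c is complex

NoneType, complex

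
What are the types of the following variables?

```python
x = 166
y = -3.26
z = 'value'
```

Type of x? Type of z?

x is int; z is str

int, str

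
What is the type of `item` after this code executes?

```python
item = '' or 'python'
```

'or' returns first truthy value ('python', which is str)

str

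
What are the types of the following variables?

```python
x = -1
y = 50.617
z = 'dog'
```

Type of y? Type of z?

y is float; z is str

float, str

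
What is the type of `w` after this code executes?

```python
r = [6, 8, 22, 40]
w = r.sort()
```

list.sort() returns None (sorts in place)

NoneType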